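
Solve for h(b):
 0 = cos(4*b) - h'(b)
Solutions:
 h(b) = C1 + sin(4*b)/4


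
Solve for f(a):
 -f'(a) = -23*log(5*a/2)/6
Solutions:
 f(a) = C1 + 23*a*log(a)/6 - 23*a/6 - 23*a*log(2)/6 + 23*a*log(5)/6


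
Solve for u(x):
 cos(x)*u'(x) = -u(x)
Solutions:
 u(x) = C1*sqrt(sin(x) - 1)/sqrt(sin(x) + 1)


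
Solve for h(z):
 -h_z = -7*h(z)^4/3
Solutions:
 h(z) = (-1/(C1 + 7*z))^(1/3)
 h(z) = (-1/(C1 + 7*z))^(1/3)*(-1 - sqrt(3)*I)/2
 h(z) = (-1/(C1 + 7*z))^(1/3)*(-1 + sqrt(3)*I)/2


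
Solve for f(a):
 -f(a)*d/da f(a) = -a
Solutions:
 f(a) = -sqrt(C1 + a^2)
 f(a) = sqrt(C1 + a^2)


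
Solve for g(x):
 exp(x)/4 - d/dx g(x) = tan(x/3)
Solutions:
 g(x) = C1 + exp(x)/4 + 3*log(cos(x/3))


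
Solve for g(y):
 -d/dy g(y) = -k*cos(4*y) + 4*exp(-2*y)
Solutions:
 g(y) = C1 + k*sin(4*y)/4 + 2*exp(-2*y)


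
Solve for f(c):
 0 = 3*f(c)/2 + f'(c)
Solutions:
 f(c) = C1*exp(-3*c/2)


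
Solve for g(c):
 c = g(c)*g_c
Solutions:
 g(c) = -sqrt(C1 + c^2)
 g(c) = sqrt(C1 + c^2)


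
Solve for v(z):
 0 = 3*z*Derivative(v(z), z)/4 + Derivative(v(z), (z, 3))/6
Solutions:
 v(z) = C1 + Integral(C2*airyai(-6^(2/3)*z/2) + C3*airybi(-6^(2/3)*z/2), z)


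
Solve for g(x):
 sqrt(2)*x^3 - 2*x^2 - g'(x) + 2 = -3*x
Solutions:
 g(x) = C1 + sqrt(2)*x^4/4 - 2*x^3/3 + 3*x^2/2 + 2*x


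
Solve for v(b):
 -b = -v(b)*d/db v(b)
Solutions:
 v(b) = -sqrt(C1 + b^2)
 v(b) = sqrt(C1 + b^2)


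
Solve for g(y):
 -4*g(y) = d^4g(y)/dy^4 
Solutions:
 g(y) = (C1*sin(y) + C2*cos(y))*exp(-y) + (C3*sin(y) + C4*cos(y))*exp(y)


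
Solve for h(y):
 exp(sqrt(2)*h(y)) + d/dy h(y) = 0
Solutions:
 h(y) = sqrt(2)*(2*log(1/(C1 + y)) - log(2))/4


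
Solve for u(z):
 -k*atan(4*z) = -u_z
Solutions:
 u(z) = C1 + k*(z*atan(4*z) - log(16*z^2 + 1)/8)


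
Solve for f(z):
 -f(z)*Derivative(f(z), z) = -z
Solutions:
 f(z) = -sqrt(C1 + z^2)
 f(z) = sqrt(C1 + z^2)


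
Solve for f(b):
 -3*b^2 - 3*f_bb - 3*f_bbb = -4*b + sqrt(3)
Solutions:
 f(b) = C1 + C2*b + C3*exp(-b) - b^4/12 + 5*b^3/9 + b^2*(-10 - sqrt(3))/6


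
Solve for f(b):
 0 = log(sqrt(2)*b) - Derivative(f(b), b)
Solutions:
 f(b) = C1 + b*log(b) - b + b*log(2)/2


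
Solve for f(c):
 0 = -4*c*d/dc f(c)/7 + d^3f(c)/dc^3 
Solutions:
 f(c) = C1 + Integral(C2*airyai(14^(2/3)*c/7) + C3*airybi(14^(2/3)*c/7), c)


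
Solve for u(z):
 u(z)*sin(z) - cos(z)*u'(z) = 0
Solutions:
 u(z) = C1/cos(z)


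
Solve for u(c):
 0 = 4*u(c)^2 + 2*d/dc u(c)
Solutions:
 u(c) = 1/(C1 + 2*c)


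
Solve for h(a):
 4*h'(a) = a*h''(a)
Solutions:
 h(a) = C1 + C2*a^5


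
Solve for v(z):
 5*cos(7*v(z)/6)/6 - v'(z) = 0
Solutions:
 -5*z/6 - 3*log(sin(7*v(z)/6) - 1)/7 + 3*log(sin(7*v(z)/6) + 1)/7 = C1


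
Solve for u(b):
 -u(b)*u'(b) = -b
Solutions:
 u(b) = -sqrt(C1 + b^2)
 u(b) = sqrt(C1 + b^2)


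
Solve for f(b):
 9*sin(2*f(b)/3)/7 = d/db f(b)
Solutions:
 -9*b/7 + 3*log(cos(2*f(b)/3) - 1)/4 - 3*log(cos(2*f(b)/3) + 1)/4 = C1


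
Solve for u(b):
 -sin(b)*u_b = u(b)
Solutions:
 u(b) = C1*sqrt(cos(b) + 1)/sqrt(cos(b) - 1)


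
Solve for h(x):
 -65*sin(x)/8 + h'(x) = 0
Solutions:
 h(x) = C1 - 65*cos(x)/8


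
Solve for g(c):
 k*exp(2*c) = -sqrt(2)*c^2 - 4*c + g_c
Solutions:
 g(c) = C1 + sqrt(2)*c^3/3 + 2*c^2 + k*exp(2*c)/2


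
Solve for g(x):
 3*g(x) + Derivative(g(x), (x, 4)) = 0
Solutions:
 g(x) = (C1*sin(sqrt(2)*3^(1/4)*x/2) + C2*cos(sqrt(2)*3^(1/4)*x/2))*exp(-sqrt(2)*3^(1/4)*x/2) + (C3*sin(sqrt(2)*3^(1/4)*x/2) + C4*cos(sqrt(2)*3^(1/4)*x/2))*exp(sqrt(2)*3^(1/4)*x/2)


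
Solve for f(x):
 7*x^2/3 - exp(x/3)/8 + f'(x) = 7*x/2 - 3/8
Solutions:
 f(x) = C1 - 7*x^3/9 + 7*x^2/4 - 3*x/8 + 3*exp(x/3)/8


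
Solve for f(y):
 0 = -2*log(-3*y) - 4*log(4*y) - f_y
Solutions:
 f(y) = C1 - 6*y*log(y) + 2*y*(-log(48) + 3 - I*pi)


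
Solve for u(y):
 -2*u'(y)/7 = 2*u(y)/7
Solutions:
 u(y) = C1*exp(-y)


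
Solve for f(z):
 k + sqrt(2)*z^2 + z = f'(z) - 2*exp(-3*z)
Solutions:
 f(z) = C1 + k*z + sqrt(2)*z^3/3 + z^2/2 - 2*exp(-3*z)/3


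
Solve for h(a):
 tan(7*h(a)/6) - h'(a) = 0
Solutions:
 h(a) = -6*asin(C1*exp(7*a/6))/7 + 6*pi/7
 h(a) = 6*asin(C1*exp(7*a/6))/7


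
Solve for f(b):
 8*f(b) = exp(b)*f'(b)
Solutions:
 f(b) = C1*exp(-8*exp(-b))


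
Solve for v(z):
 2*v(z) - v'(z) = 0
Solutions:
 v(z) = C1*exp(2*z)


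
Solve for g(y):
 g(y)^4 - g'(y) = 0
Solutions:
 g(y) = (-1/(C1 + 3*y))^(1/3)
 g(y) = (-1/(C1 + y))^(1/3)*(-3^(2/3) - 3*3^(1/6)*I)/6
 g(y) = (-1/(C1 + y))^(1/3)*(-3^(2/3) + 3*3^(1/6)*I)/6


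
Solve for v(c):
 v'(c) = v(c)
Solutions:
 v(c) = C1*exp(c)


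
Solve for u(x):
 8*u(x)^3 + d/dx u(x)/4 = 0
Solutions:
 u(x) = -sqrt(2)*sqrt(-1/(C1 - 32*x))/2
 u(x) = sqrt(2)*sqrt(-1/(C1 - 32*x))/2


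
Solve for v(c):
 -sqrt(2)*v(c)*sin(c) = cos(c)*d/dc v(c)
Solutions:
 v(c) = C1*cos(c)^(sqrt(2))


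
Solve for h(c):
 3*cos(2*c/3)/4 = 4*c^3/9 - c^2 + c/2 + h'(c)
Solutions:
 h(c) = C1 - c^4/9 + c^3/3 - c^2/4 + 9*sin(2*c/3)/8


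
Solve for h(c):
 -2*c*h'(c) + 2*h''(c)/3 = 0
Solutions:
 h(c) = C1 + C2*erfi(sqrt(6)*c/2)


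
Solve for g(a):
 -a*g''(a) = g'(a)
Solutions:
 g(a) = C1 + C2*log(a)


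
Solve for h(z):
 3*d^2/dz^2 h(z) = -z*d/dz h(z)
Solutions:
 h(z) = C1 + C2*erf(sqrt(6)*z/6)


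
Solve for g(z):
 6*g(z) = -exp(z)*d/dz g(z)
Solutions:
 g(z) = C1*exp(6*exp(-z))


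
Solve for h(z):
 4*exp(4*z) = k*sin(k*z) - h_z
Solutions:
 h(z) = C1 - exp(4*z) - cos(k*z)


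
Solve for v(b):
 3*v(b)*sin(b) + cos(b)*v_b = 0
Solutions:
 v(b) = C1*cos(b)^3


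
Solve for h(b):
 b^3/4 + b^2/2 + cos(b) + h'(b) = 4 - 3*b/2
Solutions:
 h(b) = C1 - b^4/16 - b^3/6 - 3*b^2/4 + 4*b - sin(b)


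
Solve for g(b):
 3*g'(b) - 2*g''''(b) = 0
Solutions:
 g(b) = C1 + C4*exp(2^(2/3)*3^(1/3)*b/2) + (C2*sin(2^(2/3)*3^(5/6)*b/4) + C3*cos(2^(2/3)*3^(5/6)*b/4))*exp(-2^(2/3)*3^(1/3)*b/4)


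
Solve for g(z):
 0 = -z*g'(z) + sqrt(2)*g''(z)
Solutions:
 g(z) = C1 + C2*erfi(2^(1/4)*z/2)


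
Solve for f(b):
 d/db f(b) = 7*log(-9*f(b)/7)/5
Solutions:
 -5*Integral(1/(log(-_y) - log(7) + 2*log(3)), (_y, f(b)))/7 = C1 - b


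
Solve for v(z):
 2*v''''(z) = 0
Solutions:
 v(z) = C1 + C2*z + C3*z^2 + C4*z^3


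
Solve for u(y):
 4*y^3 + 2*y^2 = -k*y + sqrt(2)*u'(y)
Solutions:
 u(y) = C1 + sqrt(2)*k*y^2/4 + sqrt(2)*y^4/2 + sqrt(2)*y^3/3


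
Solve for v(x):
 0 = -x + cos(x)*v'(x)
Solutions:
 v(x) = C1 + Integral(x/cos(x), x)


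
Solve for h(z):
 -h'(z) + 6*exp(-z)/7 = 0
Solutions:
 h(z) = C1 - 6*exp(-z)/7


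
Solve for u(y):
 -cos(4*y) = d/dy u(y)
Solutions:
 u(y) = C1 - sin(4*y)/4


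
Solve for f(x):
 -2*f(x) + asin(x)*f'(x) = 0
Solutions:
 f(x) = C1*exp(2*Integral(1/asin(x), x))


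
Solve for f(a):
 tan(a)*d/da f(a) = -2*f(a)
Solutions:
 f(a) = C1/sin(a)^2


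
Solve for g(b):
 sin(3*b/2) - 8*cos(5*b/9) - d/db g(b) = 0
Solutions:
 g(b) = C1 - 72*sin(5*b/9)/5 - 2*cos(3*b/2)/3


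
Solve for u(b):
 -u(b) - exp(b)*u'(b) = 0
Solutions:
 u(b) = C1*exp(exp(-b))


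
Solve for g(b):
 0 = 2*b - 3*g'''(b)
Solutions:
 g(b) = C1 + C2*b + C3*b^2 + b^4/36


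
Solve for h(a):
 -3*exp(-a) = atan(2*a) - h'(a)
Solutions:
 h(a) = C1 + a*atan(2*a) - log(4*a^2 + 1)/4 - 3*exp(-a)


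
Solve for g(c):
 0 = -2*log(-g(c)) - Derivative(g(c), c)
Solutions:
 -li(-g(c)) = C1 - 2*c


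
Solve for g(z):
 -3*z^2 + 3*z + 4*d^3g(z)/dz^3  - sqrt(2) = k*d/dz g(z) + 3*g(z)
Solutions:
 g(z) = C1*exp(z*(k/((-3^(1/3) + 3^(5/6)*I)*(sqrt(3)*sqrt(243 - k^3) + 27)^(1/3)) - 3^(1/3)*(sqrt(3)*sqrt(243 - k^3) + 27)^(1/3)/12 + 3^(5/6)*I*(sqrt(3)*sqrt(243 - k^3) + 27)^(1/3)/12)) + C2*exp(-z*(k/((3^(1/3) + 3^(5/6)*I)*(sqrt(3)*sqrt(243 - k^3) + 27)^(1/3)) + 3^(1/3)*(sqrt(3)*sqrt(243 - k^3) + 27)^(1/3)/12 + 3^(5/6)*I*(sqrt(3)*sqrt(243 - k^3) + 27)^(1/3)/12)) + C3*exp(3^(1/3)*z*(3^(1/3)*k/(sqrt(3)*sqrt(243 - k^3) + 27)^(1/3) + (sqrt(3)*sqrt(243 - k^3) + 27)^(1/3))/6) - 2*k^2/9 + 2*k*z/3 - k/3 - z^2 + z - sqrt(2)/3


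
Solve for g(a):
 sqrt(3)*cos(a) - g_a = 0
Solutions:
 g(a) = C1 + sqrt(3)*sin(a)


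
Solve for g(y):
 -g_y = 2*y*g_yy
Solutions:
 g(y) = C1 + C2*sqrt(y)


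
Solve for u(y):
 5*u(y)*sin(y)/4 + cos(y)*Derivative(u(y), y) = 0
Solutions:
 u(y) = C1*cos(y)^(5/4)


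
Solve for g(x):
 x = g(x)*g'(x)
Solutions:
 g(x) = -sqrt(C1 + x^2)
 g(x) = sqrt(C1 + x^2)


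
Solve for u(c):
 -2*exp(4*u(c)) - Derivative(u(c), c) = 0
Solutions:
 u(c) = log(-I*(1/(C1 + 8*c))^(1/4))
 u(c) = log(I*(1/(C1 + 8*c))^(1/4))
 u(c) = log(-(1/(C1 + 8*c))^(1/4))
 u(c) = log(1/(C1 + 8*c))/4


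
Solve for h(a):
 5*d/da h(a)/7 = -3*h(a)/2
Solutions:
 h(a) = C1*exp(-21*a/10)


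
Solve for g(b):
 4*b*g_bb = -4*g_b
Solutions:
 g(b) = C1 + C2*log(b)


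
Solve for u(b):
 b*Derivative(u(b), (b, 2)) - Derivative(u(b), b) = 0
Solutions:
 u(b) = C1 + C2*b^2


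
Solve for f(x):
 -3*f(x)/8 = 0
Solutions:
 f(x) = 0


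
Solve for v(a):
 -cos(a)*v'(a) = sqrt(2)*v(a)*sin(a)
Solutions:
 v(a) = C1*cos(a)^(sqrt(2))


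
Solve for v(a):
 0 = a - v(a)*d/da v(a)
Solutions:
 v(a) = -sqrt(C1 + a^2)
 v(a) = sqrt(C1 + a^2)


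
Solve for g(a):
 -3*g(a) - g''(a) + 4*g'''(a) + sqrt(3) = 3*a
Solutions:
 g(a) = C3*exp(a) - a + (C1*sin(sqrt(39)*a/8) + C2*cos(sqrt(39)*a/8))*exp(-3*a/8) + sqrt(3)/3


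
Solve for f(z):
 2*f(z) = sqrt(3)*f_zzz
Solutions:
 f(z) = C3*exp(2^(1/3)*3^(5/6)*z/3) + (C1*sin(6^(1/3)*z/2) + C2*cos(6^(1/3)*z/2))*exp(-2^(1/3)*3^(5/6)*z/6)


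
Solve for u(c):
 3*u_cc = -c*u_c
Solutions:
 u(c) = C1 + C2*erf(sqrt(6)*c/6)


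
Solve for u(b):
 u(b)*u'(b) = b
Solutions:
 u(b) = -sqrt(C1 + b^2)
 u(b) = sqrt(C1 + b^2)


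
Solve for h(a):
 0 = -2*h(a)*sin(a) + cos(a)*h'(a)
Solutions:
 h(a) = C1/cos(a)^2


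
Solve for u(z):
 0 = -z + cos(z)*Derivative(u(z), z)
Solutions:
 u(z) = C1 + Integral(z/cos(z), z)


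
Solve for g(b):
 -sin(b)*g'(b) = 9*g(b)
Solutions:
 g(b) = C1*sqrt(cos(b) + 1)*(cos(b)^4 + 4*cos(b)^3 + 6*cos(b)^2 + 4*cos(b) + 1)/(sqrt(cos(b) - 1)*(cos(b)^4 - 4*cos(b)^3 + 6*cos(b)^2 - 4*cos(b) + 1))


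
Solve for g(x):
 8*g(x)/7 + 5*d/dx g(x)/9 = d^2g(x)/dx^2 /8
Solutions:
 g(x) = C1*exp(4*x*(35 - sqrt(3493))/63) + C2*exp(4*x*(35 + sqrt(3493))/63)


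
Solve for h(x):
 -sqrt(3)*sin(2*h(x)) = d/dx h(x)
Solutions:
 h(x) = pi - acos((-C1 - exp(4*sqrt(3)*x))/(C1 - exp(4*sqrt(3)*x)))/2
 h(x) = acos((-C1 - exp(4*sqrt(3)*x))/(C1 - exp(4*sqrt(3)*x)))/2


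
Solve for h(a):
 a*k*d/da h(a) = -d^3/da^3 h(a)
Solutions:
 h(a) = C1 + Integral(C2*airyai(a*(-k)^(1/3)) + C3*airybi(a*(-k)^(1/3)), a)


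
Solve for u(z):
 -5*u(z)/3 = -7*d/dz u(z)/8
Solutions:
 u(z) = C1*exp(40*z/21)


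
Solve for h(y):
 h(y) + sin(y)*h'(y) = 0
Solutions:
 h(y) = C1*sqrt(cos(y) + 1)/sqrt(cos(y) - 1)


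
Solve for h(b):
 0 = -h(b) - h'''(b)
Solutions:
 h(b) = C3*exp(-b) + (C1*sin(sqrt(3)*b/2) + C2*cos(sqrt(3)*b/2))*exp(b/2)


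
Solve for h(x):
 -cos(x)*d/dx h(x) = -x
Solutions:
 h(x) = C1 + Integral(x/cos(x), x)


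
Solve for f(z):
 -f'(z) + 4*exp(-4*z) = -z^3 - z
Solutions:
 f(z) = C1 + z^4/4 + z^2/2 - exp(-4*z)


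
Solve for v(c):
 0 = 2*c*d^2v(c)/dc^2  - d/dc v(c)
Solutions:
 v(c) = C1 + C2*c^(3/2)


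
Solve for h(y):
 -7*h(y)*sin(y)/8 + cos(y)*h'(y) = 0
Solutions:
 h(y) = C1/cos(y)^(7/8)


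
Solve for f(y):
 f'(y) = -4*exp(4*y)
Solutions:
 f(y) = C1 - exp(4*y)


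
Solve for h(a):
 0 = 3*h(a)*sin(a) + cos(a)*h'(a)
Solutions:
 h(a) = C1*cos(a)^3


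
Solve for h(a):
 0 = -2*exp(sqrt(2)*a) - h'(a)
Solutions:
 h(a) = C1 - sqrt(2)*exp(sqrt(2)*a)


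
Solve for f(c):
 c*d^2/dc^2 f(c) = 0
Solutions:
 f(c) = C1 + C2*c


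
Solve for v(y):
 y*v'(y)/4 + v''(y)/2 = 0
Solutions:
 v(y) = C1 + C2*erf(y/2)


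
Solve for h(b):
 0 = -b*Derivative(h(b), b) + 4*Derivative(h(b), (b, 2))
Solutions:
 h(b) = C1 + C2*erfi(sqrt(2)*b/4)


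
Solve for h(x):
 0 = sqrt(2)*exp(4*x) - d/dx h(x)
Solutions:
 h(x) = C1 + sqrt(2)*exp(4*x)/4


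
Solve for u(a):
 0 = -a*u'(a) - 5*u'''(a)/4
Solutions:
 u(a) = C1 + Integral(C2*airyai(-10^(2/3)*a/5) + C3*airybi(-10^(2/3)*a/5), a)


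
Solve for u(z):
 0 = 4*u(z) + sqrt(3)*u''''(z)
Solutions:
 u(z) = (C1*sin(3^(7/8)*z/3) + C2*cos(3^(7/8)*z/3))*exp(-3^(7/8)*z/3) + (C3*sin(3^(7/8)*z/3) + C4*cos(3^(7/8)*z/3))*exp(3^(7/8)*z/3)


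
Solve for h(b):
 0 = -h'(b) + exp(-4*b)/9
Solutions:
 h(b) = C1 - exp(-4*b)/36


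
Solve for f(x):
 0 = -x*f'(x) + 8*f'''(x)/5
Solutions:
 f(x) = C1 + Integral(C2*airyai(5^(1/3)*x/2) + C3*airybi(5^(1/3)*x/2), x)


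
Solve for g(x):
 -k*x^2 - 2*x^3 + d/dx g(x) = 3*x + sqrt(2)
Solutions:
 g(x) = C1 + k*x^3/3 + x^4/2 + 3*x^2/2 + sqrt(2)*x


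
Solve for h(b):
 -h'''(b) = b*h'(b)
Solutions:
 h(b) = C1 + Integral(C2*airyai(-b) + C3*airybi(-b), b)


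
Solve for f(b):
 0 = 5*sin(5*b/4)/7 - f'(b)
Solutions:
 f(b) = C1 - 4*cos(5*b/4)/7


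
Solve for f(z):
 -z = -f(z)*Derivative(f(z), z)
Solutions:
 f(z) = -sqrt(C1 + z^2)
 f(z) = sqrt(C1 + z^2)


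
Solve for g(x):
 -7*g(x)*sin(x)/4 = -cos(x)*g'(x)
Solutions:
 g(x) = C1/cos(x)^(7/4)


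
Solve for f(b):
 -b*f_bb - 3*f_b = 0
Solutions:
 f(b) = C1 + C2/b^2


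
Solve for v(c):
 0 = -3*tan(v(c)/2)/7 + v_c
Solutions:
 v(c) = -2*asin(C1*exp(3*c/14)) + 2*pi
 v(c) = 2*asin(C1*exp(3*c/14))


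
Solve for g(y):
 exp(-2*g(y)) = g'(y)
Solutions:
 g(y) = log(-sqrt(C1 + 2*y))
 g(y) = log(C1 + 2*y)/2


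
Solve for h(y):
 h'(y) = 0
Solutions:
 h(y) = C1


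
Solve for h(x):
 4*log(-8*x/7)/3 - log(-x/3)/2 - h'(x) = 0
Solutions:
 h(x) = C1 + 5*x*log(-x)/6 + x*(-4*log(7)/3 - 5/6 + log(3)/2 + 4*log(2))


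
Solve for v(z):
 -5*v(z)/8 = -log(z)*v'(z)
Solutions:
 v(z) = C1*exp(5*li(z)/8)


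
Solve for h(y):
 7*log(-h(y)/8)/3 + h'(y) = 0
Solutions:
 3*Integral(1/(log(-_y) - 3*log(2)), (_y, h(y)))/7 = C1 - y


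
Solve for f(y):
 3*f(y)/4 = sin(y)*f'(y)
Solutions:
 f(y) = C1*(cos(y) - 1)^(3/8)/(cos(y) + 1)^(3/8)


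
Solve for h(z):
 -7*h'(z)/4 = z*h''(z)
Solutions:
 h(z) = C1 + C2/z^(3/4)


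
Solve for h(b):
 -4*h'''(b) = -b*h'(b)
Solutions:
 h(b) = C1 + Integral(C2*airyai(2^(1/3)*b/2) + C3*airybi(2^(1/3)*b/2), b)


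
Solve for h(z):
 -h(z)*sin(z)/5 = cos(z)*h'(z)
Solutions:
 h(z) = C1*cos(z)^(1/5)


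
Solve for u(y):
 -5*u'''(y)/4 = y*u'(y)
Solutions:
 u(y) = C1 + Integral(C2*airyai(-10^(2/3)*y/5) + C3*airybi(-10^(2/3)*y/5), y)


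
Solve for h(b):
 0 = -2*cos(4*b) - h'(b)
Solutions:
 h(b) = C1 - sin(4*b)/2


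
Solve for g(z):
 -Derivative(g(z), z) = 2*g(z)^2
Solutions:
 g(z) = 1/(C1 + 2*z)


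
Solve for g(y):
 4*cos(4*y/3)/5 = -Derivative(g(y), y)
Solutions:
 g(y) = C1 - 3*sin(4*y/3)/5


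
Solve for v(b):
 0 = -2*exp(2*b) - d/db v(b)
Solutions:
 v(b) = C1 - exp(2*b)


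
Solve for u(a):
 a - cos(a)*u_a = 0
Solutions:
 u(a) = C1 + Integral(a/cos(a), a)


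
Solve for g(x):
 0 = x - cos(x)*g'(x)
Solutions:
 g(x) = C1 + Integral(x/cos(x), x)


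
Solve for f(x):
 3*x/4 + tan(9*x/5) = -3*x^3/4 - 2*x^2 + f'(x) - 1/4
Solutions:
 f(x) = C1 + 3*x^4/16 + 2*x^3/3 + 3*x^2/8 + x/4 - 5*log(cos(9*x/5))/9


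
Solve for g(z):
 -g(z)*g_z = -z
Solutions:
 g(z) = -sqrt(C1 + z^2)
 g(z) = sqrt(C1 + z^2)


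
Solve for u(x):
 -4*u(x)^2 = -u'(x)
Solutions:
 u(x) = -1/(C1 + 4*x)


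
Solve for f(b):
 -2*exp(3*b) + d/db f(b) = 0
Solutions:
 f(b) = C1 + 2*exp(3*b)/3


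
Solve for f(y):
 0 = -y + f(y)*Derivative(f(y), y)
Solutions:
 f(y) = -sqrt(C1 + y^2)
 f(y) = sqrt(C1 + y^2)


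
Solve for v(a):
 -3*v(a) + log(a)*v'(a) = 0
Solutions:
 v(a) = C1*exp(3*li(a))


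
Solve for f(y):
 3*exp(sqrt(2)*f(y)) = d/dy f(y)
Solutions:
 f(y) = sqrt(2)*(2*log(-1/(C1 + 3*y)) - log(2))/4


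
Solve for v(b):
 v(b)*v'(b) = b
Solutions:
 v(b) = -sqrt(C1 + b^2)
 v(b) = sqrt(C1 + b^2)


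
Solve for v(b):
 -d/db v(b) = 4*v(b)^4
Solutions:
 v(b) = (-3^(2/3) - 3*3^(1/6)*I)*(1/(C1 + 4*b))^(1/3)/6
 v(b) = (-3^(2/3) + 3*3^(1/6)*I)*(1/(C1 + 4*b))^(1/3)/6
 v(b) = (1/(C1 + 12*b))^(1/3)


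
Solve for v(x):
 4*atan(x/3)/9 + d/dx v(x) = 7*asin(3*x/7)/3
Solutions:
 v(x) = C1 + 7*x*asin(3*x/7)/3 - 4*x*atan(x/3)/9 + 7*sqrt(49 - 9*x^2)/9 + 2*log(x^2 + 9)/3


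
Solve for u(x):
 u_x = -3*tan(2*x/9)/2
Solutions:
 u(x) = C1 + 27*log(cos(2*x/9))/4


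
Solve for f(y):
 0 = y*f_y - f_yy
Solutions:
 f(y) = C1 + C2*erfi(sqrt(2)*y/2)


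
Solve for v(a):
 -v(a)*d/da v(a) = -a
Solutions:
 v(a) = -sqrt(C1 + a^2)
 v(a) = sqrt(C1 + a^2)


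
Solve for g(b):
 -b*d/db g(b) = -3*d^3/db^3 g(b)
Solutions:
 g(b) = C1 + Integral(C2*airyai(3^(2/3)*b/3) + C3*airybi(3^(2/3)*b/3), b)


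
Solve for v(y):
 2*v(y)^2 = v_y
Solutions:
 v(y) = -1/(C1 + 2*y)


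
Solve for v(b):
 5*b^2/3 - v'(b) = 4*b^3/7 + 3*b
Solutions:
 v(b) = C1 - b^4/7 + 5*b^3/9 - 3*b^2/2


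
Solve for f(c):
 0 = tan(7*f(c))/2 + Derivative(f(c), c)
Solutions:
 f(c) = -asin(C1*exp(-7*c/2))/7 + pi/7
 f(c) = asin(C1*exp(-7*c/2))/7


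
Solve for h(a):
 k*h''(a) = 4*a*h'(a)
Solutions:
 h(a) = C1 + C2*erf(sqrt(2)*a*sqrt(-1/k))/sqrt(-1/k)


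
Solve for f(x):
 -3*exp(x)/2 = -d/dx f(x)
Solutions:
 f(x) = C1 + 3*exp(x)/2


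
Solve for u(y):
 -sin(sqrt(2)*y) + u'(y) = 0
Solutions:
 u(y) = C1 - sqrt(2)*cos(sqrt(2)*y)/2


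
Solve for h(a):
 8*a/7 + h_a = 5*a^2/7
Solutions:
 h(a) = C1 + 5*a^3/21 - 4*a^2/7


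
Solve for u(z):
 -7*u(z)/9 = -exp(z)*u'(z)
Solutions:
 u(z) = C1*exp(-7*exp(-z)/9)


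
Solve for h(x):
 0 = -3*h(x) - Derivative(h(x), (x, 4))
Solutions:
 h(x) = (C1*sin(sqrt(2)*3^(1/4)*x/2) + C2*cos(sqrt(2)*3^(1/4)*x/2))*exp(-sqrt(2)*3^(1/4)*x/2) + (C3*sin(sqrt(2)*3^(1/4)*x/2) + C4*cos(sqrt(2)*3^(1/4)*x/2))*exp(sqrt(2)*3^(1/4)*x/2)


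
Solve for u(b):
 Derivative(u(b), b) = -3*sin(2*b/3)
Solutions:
 u(b) = C1 + 9*cos(2*b/3)/2


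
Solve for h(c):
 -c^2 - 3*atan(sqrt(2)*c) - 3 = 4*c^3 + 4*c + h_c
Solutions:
 h(c) = C1 - c^4 - c^3/3 - 2*c^2 - 3*c*atan(sqrt(2)*c) - 3*c + 3*sqrt(2)*log(2*c^2 + 1)/4


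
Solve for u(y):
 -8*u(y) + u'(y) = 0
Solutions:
 u(y) = C1*exp(8*y)


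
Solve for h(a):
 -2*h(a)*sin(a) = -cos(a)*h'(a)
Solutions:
 h(a) = C1/cos(a)^2


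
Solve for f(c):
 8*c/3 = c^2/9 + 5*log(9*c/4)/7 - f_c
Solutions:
 f(c) = C1 + c^3/27 - 4*c^2/3 + 5*c*log(c)/7 - 10*c*log(2)/7 - 5*c/7 + 10*c*log(3)/7


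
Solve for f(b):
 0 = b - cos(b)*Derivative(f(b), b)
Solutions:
 f(b) = C1 + Integral(b/cos(b), b)


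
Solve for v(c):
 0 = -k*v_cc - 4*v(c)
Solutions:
 v(c) = C1*exp(-2*c*sqrt(-1/k)) + C2*exp(2*c*sqrt(-1/k))


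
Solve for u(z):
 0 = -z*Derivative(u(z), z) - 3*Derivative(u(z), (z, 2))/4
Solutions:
 u(z) = C1 + C2*erf(sqrt(6)*z/3)


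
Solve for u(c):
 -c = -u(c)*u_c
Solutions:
 u(c) = -sqrt(C1 + c^2)
 u(c) = sqrt(C1 + c^2)


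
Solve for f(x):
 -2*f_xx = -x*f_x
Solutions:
 f(x) = C1 + C2*erfi(x/2)


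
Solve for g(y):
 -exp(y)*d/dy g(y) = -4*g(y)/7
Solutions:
 g(y) = C1*exp(-4*exp(-y)/7)


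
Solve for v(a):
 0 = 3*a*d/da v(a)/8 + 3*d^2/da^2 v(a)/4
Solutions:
 v(a) = C1 + C2*erf(a/2)


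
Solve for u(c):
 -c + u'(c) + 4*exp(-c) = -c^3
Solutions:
 u(c) = C1 - c^4/4 + c^2/2 + 4*exp(-c)


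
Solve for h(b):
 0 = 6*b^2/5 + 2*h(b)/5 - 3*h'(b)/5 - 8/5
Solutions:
 h(b) = C1*exp(2*b/3) - 3*b^2 - 9*b - 19/2


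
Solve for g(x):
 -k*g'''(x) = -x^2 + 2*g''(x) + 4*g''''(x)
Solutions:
 g(x) = C1 + C2*x + C3*exp(x*(-k + sqrt(k^2 - 32))/8) + C4*exp(-x*(k + sqrt(k^2 - 32))/8) - k*x^3/12 + x^4/24 + x^2*(k^2/8 - 1)


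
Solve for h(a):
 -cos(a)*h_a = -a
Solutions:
 h(a) = C1 + Integral(a/cos(a), a)


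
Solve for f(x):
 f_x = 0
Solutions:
 f(x) = C1


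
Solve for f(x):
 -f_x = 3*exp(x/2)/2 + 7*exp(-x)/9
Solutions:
 f(x) = C1 - 3*exp(x/2) + 7*exp(-x)/9


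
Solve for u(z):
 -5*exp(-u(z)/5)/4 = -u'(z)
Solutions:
 u(z) = 5*log(C1 + z/4)


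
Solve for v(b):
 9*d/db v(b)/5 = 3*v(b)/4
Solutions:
 v(b) = C1*exp(5*b/12)


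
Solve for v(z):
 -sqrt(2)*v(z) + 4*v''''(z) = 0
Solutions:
 v(z) = C1*exp(-2^(5/8)*z/2) + C2*exp(2^(5/8)*z/2) + C3*sin(2^(5/8)*z/2) + C4*cos(2^(5/8)*z/2)


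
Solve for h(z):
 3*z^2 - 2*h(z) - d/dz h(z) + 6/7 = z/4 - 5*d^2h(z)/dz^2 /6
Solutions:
 h(z) = C1*exp(z*(3 - sqrt(69))/5) + C2*exp(z*(3 + sqrt(69))/5) + 3*z^2/2 - 13*z/8 + 279/112


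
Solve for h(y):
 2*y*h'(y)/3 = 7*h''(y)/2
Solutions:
 h(y) = C1 + C2*erfi(sqrt(42)*y/21)


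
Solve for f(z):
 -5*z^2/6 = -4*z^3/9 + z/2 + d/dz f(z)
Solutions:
 f(z) = C1 + z^4/9 - 5*z^3/18 - z^2/4


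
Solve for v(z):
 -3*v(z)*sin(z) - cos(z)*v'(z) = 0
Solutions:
 v(z) = C1*cos(z)^3


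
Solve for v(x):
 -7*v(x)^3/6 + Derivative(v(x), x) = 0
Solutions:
 v(x) = -sqrt(3)*sqrt(-1/(C1 + 7*x))
 v(x) = sqrt(3)*sqrt(-1/(C1 + 7*x))


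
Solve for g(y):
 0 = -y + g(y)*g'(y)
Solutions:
 g(y) = -sqrt(C1 + y^2)
 g(y) = sqrt(C1 + y^2)


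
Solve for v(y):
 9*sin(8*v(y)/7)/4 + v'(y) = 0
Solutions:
 9*y/4 + 7*log(cos(8*v(y)/7) - 1)/16 - 7*log(cos(8*v(y)/7) + 1)/16 = C1


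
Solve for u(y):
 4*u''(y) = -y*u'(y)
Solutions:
 u(y) = C1 + C2*erf(sqrt(2)*y/4)


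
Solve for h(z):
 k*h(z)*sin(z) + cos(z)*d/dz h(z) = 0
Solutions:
 h(z) = C1*exp(k*log(cos(z)))


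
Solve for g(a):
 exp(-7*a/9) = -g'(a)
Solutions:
 g(a) = C1 + 9*exp(-7*a/9)/7


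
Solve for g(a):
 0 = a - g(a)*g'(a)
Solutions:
 g(a) = -sqrt(C1 + a^2)
 g(a) = sqrt(C1 + a^2)


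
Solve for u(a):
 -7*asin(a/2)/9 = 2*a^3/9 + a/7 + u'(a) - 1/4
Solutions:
 u(a) = C1 - a^4/18 - a^2/14 - 7*a*asin(a/2)/9 + a/4 - 7*sqrt(4 - a^2)/9


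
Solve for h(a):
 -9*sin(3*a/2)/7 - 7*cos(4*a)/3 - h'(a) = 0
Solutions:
 h(a) = C1 - 7*sin(4*a)/12 + 6*cos(3*a/2)/7


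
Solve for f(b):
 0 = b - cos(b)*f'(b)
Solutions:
 f(b) = C1 + Integral(b/cos(b), b)


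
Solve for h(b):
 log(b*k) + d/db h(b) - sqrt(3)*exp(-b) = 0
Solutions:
 h(b) = C1 - b*log(b*k) + b - sqrt(3)*exp(-b)


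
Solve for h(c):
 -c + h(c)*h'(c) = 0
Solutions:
 h(c) = -sqrt(C1 + c^2)
 h(c) = sqrt(C1 + c^2)


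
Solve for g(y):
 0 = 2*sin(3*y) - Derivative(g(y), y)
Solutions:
 g(y) = C1 - 2*cos(3*y)/3


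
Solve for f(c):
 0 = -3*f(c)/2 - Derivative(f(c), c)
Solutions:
 f(c) = C1*exp(-3*c/2)


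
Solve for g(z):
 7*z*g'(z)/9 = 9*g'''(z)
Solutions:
 g(z) = C1 + Integral(C2*airyai(3^(2/3)*7^(1/3)*z/9) + C3*airybi(3^(2/3)*7^(1/3)*z/9), z)


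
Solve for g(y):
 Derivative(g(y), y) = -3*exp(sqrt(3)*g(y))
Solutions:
 g(y) = sqrt(3)*(2*log(1/(C1 + 3*y)) - log(3))/6


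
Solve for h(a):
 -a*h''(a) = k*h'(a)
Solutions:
 h(a) = C1 + a^(1 - re(k))*(C2*sin(log(a)*Abs(im(k))) + C3*cos(log(a)*im(k)))


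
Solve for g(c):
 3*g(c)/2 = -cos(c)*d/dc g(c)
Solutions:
 g(c) = C1*(sin(c) - 1)^(3/4)/(sin(c) + 1)^(3/4)


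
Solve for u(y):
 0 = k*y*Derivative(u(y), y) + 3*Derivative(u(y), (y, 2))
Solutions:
 u(y) = Piecewise((-sqrt(6)*sqrt(pi)*C1*erf(sqrt(6)*sqrt(k)*y/6)/(2*sqrt(k)) - C2, (k > 0) | (k < 0)), (-C1*y - C2, True))


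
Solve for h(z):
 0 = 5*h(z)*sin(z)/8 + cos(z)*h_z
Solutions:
 h(z) = C1*cos(z)^(5/8)


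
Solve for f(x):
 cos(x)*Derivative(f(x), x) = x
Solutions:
 f(x) = C1 + Integral(x/cos(x), x)


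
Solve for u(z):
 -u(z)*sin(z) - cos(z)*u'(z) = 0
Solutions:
 u(z) = C1*cos(z)


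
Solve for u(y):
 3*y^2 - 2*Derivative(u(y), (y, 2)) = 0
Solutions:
 u(y) = C1 + C2*y + y^4/8


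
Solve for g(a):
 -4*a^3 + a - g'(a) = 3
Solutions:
 g(a) = C1 - a^4 + a^2/2 - 3*a


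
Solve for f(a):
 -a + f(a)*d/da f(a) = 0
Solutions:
 f(a) = -sqrt(C1 + a^2)
 f(a) = sqrt(C1 + a^2)


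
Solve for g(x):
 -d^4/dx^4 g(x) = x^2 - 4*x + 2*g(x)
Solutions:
 g(x) = -x^2/2 + 2*x + (C1*sin(2^(3/4)*x/2) + C2*cos(2^(3/4)*x/2))*exp(-2^(3/4)*x/2) + (C3*sin(2^(3/4)*x/2) + C4*cos(2^(3/4)*x/2))*exp(2^(3/4)*x/2)


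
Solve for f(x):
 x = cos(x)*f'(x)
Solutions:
 f(x) = C1 + Integral(x/cos(x), x)


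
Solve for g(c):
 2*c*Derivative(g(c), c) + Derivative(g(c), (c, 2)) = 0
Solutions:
 g(c) = C1 + C2*erf(c)


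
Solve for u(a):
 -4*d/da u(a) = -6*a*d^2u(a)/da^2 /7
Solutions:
 u(a) = C1 + C2*a^(17/3)


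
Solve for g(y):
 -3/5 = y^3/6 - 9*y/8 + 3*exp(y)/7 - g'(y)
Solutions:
 g(y) = C1 + y^4/24 - 9*y^2/16 + 3*y/5 + 3*exp(y)/7


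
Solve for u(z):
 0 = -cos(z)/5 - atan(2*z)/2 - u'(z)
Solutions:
 u(z) = C1 - z*atan(2*z)/2 + log(4*z^2 + 1)/8 - sin(z)/5


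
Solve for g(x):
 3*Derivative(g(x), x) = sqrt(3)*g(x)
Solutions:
 g(x) = C1*exp(sqrt(3)*x/3)


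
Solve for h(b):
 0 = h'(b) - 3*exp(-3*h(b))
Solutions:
 h(b) = log(C1 + 9*b)/3
 h(b) = log((-3^(1/3) - 3^(5/6)*I)*(C1 + 3*b)^(1/3)/2)
 h(b) = log((-3^(1/3) + 3^(5/6)*I)*(C1 + 3*b)^(1/3)/2)


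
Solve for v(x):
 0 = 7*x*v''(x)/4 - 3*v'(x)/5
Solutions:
 v(x) = C1 + C2*x^(47/35)


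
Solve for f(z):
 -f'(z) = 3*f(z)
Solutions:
 f(z) = C1*exp(-3*z)


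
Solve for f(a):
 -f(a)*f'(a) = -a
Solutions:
 f(a) = -sqrt(C1 + a^2)
 f(a) = sqrt(C1 + a^2)


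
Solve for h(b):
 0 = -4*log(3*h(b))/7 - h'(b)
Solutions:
 7*Integral(1/(log(_y) + log(3)), (_y, h(b)))/4 = C1 - b


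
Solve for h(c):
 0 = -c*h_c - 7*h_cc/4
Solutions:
 h(c) = C1 + C2*erf(sqrt(14)*c/7)


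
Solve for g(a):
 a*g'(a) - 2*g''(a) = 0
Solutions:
 g(a) = C1 + C2*erfi(a/2)


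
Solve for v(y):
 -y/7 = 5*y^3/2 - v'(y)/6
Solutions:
 v(y) = C1 + 15*y^4/4 + 3*y^2/7


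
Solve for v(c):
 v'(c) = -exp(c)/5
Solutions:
 v(c) = C1 - exp(c)/5


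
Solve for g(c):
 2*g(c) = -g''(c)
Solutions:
 g(c) = C1*sin(sqrt(2)*c) + C2*cos(sqrt(2)*c)


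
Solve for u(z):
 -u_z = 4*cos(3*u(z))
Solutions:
 u(z) = -asin((C1 + exp(24*z))/(C1 - exp(24*z)))/3 + pi/3
 u(z) = asin((C1 + exp(24*z))/(C1 - exp(24*z)))/3


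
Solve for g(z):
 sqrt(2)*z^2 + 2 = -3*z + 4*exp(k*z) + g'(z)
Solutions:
 g(z) = C1 + sqrt(2)*z^3/3 + 3*z^2/2 + 2*z - 4*exp(k*z)/k


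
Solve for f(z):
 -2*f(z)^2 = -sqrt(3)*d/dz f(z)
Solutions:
 f(z) = -3/(C1 + 2*sqrt(3)*z)


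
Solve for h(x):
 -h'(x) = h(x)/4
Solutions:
 h(x) = C1*exp(-x/4)


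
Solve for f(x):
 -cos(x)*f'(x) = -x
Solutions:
 f(x) = C1 + Integral(x/cos(x), x)


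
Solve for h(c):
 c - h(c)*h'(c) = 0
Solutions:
 h(c) = -sqrt(C1 + c^2)
 h(c) = sqrt(C1 + c^2)


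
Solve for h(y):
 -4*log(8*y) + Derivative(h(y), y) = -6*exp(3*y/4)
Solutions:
 h(y) = C1 + 4*y*log(y) + 4*y*(-1 + 3*log(2)) - 8*exp(3*y/4)


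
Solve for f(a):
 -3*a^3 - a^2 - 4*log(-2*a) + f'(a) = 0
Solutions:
 f(a) = C1 + 3*a^4/4 + a^3/3 + 4*a*log(-a) + 4*a*(-1 + log(2))


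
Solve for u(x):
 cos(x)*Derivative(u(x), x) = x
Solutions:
 u(x) = C1 + Integral(x/cos(x), x)


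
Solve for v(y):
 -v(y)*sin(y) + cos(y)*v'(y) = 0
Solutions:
 v(y) = C1/cos(y)


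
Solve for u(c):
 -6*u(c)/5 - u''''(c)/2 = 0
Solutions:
 u(c) = (C1*sin(3^(1/4)*5^(3/4)*c/5) + C2*cos(3^(1/4)*5^(3/4)*c/5))*exp(-3^(1/4)*5^(3/4)*c/5) + (C3*sin(3^(1/4)*5^(3/4)*c/5) + C4*cos(3^(1/4)*5^(3/4)*c/5))*exp(3^(1/4)*5^(3/4)*c/5)


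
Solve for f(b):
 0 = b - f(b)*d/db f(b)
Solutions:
 f(b) = -sqrt(C1 + b^2)
 f(b) = sqrt(C1 + b^2)


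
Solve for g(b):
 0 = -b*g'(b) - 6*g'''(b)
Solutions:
 g(b) = C1 + Integral(C2*airyai(-6^(2/3)*b/6) + C3*airybi(-6^(2/3)*b/6), b)


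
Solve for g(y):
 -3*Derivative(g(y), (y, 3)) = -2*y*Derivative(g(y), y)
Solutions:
 g(y) = C1 + Integral(C2*airyai(2^(1/3)*3^(2/3)*y/3) + C3*airybi(2^(1/3)*3^(2/3)*y/3), y)


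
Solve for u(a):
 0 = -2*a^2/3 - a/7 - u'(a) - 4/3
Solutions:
 u(a) = C1 - 2*a^3/9 - a^2/14 - 4*a/3


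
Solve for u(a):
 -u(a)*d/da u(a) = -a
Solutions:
 u(a) = -sqrt(C1 + a^2)
 u(a) = sqrt(C1 + a^2)


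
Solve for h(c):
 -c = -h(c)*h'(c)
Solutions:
 h(c) = -sqrt(C1 + c^2)
 h(c) = sqrt(C1 + c^2)


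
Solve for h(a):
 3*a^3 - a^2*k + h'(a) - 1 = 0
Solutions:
 h(a) = C1 - 3*a^4/4 + a^3*k/3 + a


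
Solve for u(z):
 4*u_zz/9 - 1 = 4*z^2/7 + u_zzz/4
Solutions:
 u(z) = C1 + C2*z + C3*exp(16*z/9) + 3*z^4/28 + 27*z^3/112 + 2745*z^2/1792


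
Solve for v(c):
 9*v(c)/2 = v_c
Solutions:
 v(c) = C1*exp(9*c/2)


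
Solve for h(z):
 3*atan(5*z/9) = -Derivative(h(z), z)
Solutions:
 h(z) = C1 - 3*z*atan(5*z/9) + 27*log(25*z^2 + 81)/10


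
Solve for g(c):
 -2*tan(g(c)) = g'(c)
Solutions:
 g(c) = pi - asin(C1*exp(-2*c))
 g(c) = asin(C1*exp(-2*c))


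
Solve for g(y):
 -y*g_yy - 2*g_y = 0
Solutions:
 g(y) = C1 + C2/y


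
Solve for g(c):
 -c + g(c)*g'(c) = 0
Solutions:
 g(c) = -sqrt(C1 + c^2)
 g(c) = sqrt(C1 + c^2)


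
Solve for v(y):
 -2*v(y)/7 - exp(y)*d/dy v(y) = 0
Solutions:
 v(y) = C1*exp(2*exp(-y)/7)


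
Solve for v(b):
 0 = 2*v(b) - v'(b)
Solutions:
 v(b) = C1*exp(2*b)


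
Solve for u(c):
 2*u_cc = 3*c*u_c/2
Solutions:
 u(c) = C1 + C2*erfi(sqrt(6)*c/4)


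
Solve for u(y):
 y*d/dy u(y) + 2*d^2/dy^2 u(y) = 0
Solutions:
 u(y) = C1 + C2*erf(y/2)


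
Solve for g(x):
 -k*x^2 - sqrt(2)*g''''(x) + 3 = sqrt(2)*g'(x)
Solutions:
 g(x) = C1 + C4*exp(-x) - sqrt(2)*k*x^3/6 + 3*sqrt(2)*x/2 + (C2*sin(sqrt(3)*x/2) + C3*cos(sqrt(3)*x/2))*exp(x/2)


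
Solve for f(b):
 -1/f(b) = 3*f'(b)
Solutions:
 f(b) = -sqrt(C1 - 6*b)/3
 f(b) = sqrt(C1 - 6*b)/3


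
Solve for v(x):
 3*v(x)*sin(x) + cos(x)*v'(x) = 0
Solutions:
 v(x) = C1*cos(x)^3


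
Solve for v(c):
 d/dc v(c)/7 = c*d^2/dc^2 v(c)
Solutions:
 v(c) = C1 + C2*c^(8/7)


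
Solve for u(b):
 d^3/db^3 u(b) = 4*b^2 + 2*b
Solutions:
 u(b) = C1 + C2*b + C3*b^2 + b^5/15 + b^4/12


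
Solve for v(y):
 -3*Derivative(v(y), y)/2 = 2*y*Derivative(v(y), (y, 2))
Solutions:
 v(y) = C1 + C2*y^(1/4)


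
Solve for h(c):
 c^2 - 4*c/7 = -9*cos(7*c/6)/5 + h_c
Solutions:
 h(c) = C1 + c^3/3 - 2*c^2/7 + 54*sin(7*c/6)/35


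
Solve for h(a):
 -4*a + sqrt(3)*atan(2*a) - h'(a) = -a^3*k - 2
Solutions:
 h(a) = C1 + a^4*k/4 - 2*a^2 + 2*a + sqrt(3)*(a*atan(2*a) - log(4*a^2 + 1)/4)


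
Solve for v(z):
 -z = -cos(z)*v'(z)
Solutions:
 v(z) = C1 + Integral(z/cos(z), z)


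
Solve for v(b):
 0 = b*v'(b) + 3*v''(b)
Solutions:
 v(b) = C1 + C2*erf(sqrt(6)*b/6)


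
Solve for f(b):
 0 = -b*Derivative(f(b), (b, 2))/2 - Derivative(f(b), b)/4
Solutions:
 f(b) = C1 + C2*sqrt(b)


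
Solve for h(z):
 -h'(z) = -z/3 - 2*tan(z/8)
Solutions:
 h(z) = C1 + z^2/6 - 16*log(cos(z/8))


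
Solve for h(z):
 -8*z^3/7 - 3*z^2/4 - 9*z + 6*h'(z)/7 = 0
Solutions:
 h(z) = C1 + z^4/3 + 7*z^3/24 + 21*z^2/4


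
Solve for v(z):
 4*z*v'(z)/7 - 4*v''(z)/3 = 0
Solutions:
 v(z) = C1 + C2*erfi(sqrt(42)*z/14)


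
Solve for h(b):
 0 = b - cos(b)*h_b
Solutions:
 h(b) = C1 + Integral(b/cos(b), b)


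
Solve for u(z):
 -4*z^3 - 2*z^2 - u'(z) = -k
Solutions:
 u(z) = C1 + k*z - z^4 - 2*z^3/3


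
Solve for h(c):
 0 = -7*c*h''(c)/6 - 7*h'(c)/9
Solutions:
 h(c) = C1 + C2*c^(1/3)


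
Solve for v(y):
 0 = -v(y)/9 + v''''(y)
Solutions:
 v(y) = C1*exp(-sqrt(3)*y/3) + C2*exp(sqrt(3)*y/3) + C3*sin(sqrt(3)*y/3) + C4*cos(sqrt(3)*y/3)


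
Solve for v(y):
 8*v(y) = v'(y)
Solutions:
 v(y) = C1*exp(8*y)


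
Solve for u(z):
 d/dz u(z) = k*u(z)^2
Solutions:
 u(z) = -1/(C1 + k*z)


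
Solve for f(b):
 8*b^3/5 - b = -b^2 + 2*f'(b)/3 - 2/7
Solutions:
 f(b) = C1 + 3*b^4/5 + b^3/2 - 3*b^2/4 + 3*b/7


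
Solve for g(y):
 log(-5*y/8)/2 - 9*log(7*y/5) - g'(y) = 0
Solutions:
 g(y) = C1 - 17*y*log(y)/2 + y*(-log(161414428) + log(10)/2 + 17/2 + 9*log(5) + I*pi/2)


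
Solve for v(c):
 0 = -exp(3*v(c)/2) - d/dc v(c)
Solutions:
 v(c) = 2*log(1/(C1 + 3*c))/3 + 2*log(2)/3
 v(c) = 2*log(2^(1/3)*(-3^(2/3) - 3*3^(1/6)*I)*(1/(C1 + c))^(1/3)/6)
 v(c) = 2*log(2^(1/3)*(-3^(2/3) + 3*3^(1/6)*I)*(1/(C1 + c))^(1/3)/6)


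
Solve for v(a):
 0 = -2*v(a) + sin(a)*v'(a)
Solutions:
 v(a) = C1*(cos(a) - 1)/(cos(a) + 1)


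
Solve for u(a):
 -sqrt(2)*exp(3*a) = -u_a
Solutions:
 u(a) = C1 + sqrt(2)*exp(3*a)/3


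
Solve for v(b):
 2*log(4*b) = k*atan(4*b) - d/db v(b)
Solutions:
 v(b) = C1 - 2*b*log(b) - 4*b*log(2) + 2*b + k*(b*atan(4*b) - log(16*b^2 + 1)/8)


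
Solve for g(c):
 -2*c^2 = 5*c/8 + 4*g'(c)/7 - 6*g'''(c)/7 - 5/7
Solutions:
 g(c) = C1 + C2*exp(-sqrt(6)*c/3) + C3*exp(sqrt(6)*c/3) - 7*c^3/6 - 35*c^2/64 - 37*c/4


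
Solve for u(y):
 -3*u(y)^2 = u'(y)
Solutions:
 u(y) = 1/(C1 + 3*y)


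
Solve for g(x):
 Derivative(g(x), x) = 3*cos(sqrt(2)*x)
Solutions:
 g(x) = C1 + 3*sqrt(2)*sin(sqrt(2)*x)/2


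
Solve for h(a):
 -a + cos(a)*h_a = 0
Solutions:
 h(a) = C1 + Integral(a/cos(a), a)


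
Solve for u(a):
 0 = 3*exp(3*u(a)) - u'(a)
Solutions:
 u(a) = log(-1/(C1 + 9*a))/3
 u(a) = log((-1/(C1 + 3*a))^(1/3)*(-3^(2/3) - 3*3^(1/6)*I)/6)
 u(a) = log((-1/(C1 + 3*a))^(1/3)*(-3^(2/3) + 3*3^(1/6)*I)/6)


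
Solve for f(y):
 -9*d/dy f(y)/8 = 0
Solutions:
 f(y) = C1


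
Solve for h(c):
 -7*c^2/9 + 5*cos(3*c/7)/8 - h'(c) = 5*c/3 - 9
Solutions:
 h(c) = C1 - 7*c^3/27 - 5*c^2/6 + 9*c + 35*sin(3*c/7)/24


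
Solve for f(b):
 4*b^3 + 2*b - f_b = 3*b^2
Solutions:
 f(b) = C1 + b^4 - b^3 + b^2


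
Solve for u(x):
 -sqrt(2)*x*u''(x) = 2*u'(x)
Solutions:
 u(x) = C1 + C2*x^(1 - sqrt(2))


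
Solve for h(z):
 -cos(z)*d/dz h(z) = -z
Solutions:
 h(z) = C1 + Integral(z/cos(z), z)


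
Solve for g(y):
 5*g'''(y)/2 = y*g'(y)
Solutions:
 g(y) = C1 + Integral(C2*airyai(2^(1/3)*5^(2/3)*y/5) + C3*airybi(2^(1/3)*5^(2/3)*y/5), y)


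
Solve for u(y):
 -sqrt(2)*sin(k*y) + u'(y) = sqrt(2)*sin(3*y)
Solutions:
 u(y) = C1 - sqrt(2)*cos(3*y)/3 - sqrt(2)*cos(k*y)/k


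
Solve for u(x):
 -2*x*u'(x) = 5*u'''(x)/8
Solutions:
 u(x) = C1 + Integral(C2*airyai(-2*2^(1/3)*5^(2/3)*x/5) + C3*airybi(-2*2^(1/3)*5^(2/3)*x/5), x)


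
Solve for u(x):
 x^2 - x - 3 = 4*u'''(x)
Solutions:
 u(x) = C1 + C2*x + C3*x^2 + x^5/240 - x^4/96 - x^3/8


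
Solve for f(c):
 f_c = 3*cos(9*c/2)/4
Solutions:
 f(c) = C1 + sin(9*c/2)/6


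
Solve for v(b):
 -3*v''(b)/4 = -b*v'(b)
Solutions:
 v(b) = C1 + C2*erfi(sqrt(6)*b/3)


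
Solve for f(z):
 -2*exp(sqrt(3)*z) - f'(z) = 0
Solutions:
 f(z) = C1 - 2*sqrt(3)*exp(sqrt(3)*z)/3


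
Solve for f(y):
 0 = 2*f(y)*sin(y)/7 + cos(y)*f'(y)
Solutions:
 f(y) = C1*cos(y)^(2/7)


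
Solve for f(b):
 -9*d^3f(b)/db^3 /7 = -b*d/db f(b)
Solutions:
 f(b) = C1 + Integral(C2*airyai(21^(1/3)*b/3) + C3*airybi(21^(1/3)*b/3), b)


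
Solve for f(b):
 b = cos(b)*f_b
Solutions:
 f(b) = C1 + Integral(b/cos(b), b)


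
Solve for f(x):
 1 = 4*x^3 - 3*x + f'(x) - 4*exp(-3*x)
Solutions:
 f(x) = C1 - x^4 + 3*x^2/2 + x - 4*exp(-3*x)/3


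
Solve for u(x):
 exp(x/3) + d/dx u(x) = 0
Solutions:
 u(x) = C1 - 3*exp(x/3)


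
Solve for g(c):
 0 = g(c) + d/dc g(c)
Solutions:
 g(c) = C1*exp(-c)


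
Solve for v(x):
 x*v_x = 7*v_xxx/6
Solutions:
 v(x) = C1 + Integral(C2*airyai(6^(1/3)*7^(2/3)*x/7) + C3*airybi(6^(1/3)*7^(2/3)*x/7), x)


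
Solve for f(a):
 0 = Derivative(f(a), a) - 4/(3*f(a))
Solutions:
 f(a) = -sqrt(C1 + 24*a)/3
 f(a) = sqrt(C1 + 24*a)/3


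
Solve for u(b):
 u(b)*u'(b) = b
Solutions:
 u(b) = -sqrt(C1 + b^2)
 u(b) = sqrt(C1 + b^2)


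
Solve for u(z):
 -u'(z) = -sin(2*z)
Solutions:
 u(z) = C1 - cos(2*z)/2


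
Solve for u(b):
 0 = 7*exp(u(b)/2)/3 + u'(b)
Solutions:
 u(b) = 2*log(1/(C1 + 7*b)) + 2*log(6)


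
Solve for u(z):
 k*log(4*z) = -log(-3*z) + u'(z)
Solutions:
 u(z) = C1 + z*(k + 1)*log(z) + z*(-k + 2*k*log(2) - 1 + log(3) + I*pi)


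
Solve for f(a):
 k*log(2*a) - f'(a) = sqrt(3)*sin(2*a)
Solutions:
 f(a) = C1 + a*k*(log(a) - 1) + a*k*log(2) + sqrt(3)*cos(2*a)/2


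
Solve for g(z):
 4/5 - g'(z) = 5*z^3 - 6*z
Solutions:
 g(z) = C1 - 5*z^4/4 + 3*z^2 + 4*z/5


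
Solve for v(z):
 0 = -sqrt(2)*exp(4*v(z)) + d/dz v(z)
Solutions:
 v(z) = log(-(-1/(C1 + 4*sqrt(2)*z))^(1/4))
 v(z) = log(-1/(C1 + 4*sqrt(2)*z))/4
 v(z) = log(-I*(-1/(C1 + 4*sqrt(2)*z))^(1/4))
 v(z) = log(I*(-1/(C1 + 4*sqrt(2)*z))^(1/4))


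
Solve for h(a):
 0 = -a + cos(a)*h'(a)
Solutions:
 h(a) = C1 + Integral(a/cos(a), a)


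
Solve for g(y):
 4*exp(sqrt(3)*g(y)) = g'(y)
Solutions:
 g(y) = sqrt(3)*(2*log(-1/(C1 + 4*y)) - log(3))/6


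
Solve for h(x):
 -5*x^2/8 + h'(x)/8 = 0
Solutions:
 h(x) = C1 + 5*x^3/3


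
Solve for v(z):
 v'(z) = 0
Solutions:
 v(z) = C1


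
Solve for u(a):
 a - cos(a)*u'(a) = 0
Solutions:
 u(a) = C1 + Integral(a/cos(a), a)


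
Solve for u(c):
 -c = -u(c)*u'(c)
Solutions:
 u(c) = -sqrt(C1 + c^2)
 u(c) = sqrt(C1 + c^2)


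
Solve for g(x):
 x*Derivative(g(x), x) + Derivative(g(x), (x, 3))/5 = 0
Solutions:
 g(x) = C1 + Integral(C2*airyai(-5^(1/3)*x) + C3*airybi(-5^(1/3)*x), x)


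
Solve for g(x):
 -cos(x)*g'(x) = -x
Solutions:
 g(x) = C1 + Integral(x/cos(x), x)


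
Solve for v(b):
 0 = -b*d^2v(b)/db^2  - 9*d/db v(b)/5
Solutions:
 v(b) = C1 + C2/b^(4/5)


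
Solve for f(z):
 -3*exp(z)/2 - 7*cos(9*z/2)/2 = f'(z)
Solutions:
 f(z) = C1 - 3*exp(z)/2 - 7*sin(9*z/2)/9


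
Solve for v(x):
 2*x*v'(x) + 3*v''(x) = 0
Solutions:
 v(x) = C1 + C2*erf(sqrt(3)*x/3)


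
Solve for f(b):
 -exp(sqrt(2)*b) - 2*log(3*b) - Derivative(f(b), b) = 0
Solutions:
 f(b) = C1 - 2*b*log(b) + 2*b*(1 - log(3)) - sqrt(2)*exp(sqrt(2)*b)/2


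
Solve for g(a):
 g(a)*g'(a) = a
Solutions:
 g(a) = -sqrt(C1 + a^2)
 g(a) = sqrt(C1 + a^2)


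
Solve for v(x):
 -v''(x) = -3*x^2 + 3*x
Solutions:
 v(x) = C1 + C2*x + x^4/4 - x^3/2


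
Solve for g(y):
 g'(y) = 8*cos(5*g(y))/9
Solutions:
 -8*y/9 - log(sin(5*g(y)) - 1)/10 + log(sin(5*g(y)) + 1)/10 = C1


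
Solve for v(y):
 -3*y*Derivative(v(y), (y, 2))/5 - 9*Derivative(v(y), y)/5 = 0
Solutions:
 v(y) = C1 + C2/y^2


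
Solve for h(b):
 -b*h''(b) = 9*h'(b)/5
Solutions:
 h(b) = C1 + C2/b^(4/5)


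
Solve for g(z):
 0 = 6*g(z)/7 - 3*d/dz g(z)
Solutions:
 g(z) = C1*exp(2*z/7)


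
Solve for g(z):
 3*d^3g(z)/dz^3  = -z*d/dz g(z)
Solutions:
 g(z) = C1 + Integral(C2*airyai(-3^(2/3)*z/3) + C3*airybi(-3^(2/3)*z/3), z)


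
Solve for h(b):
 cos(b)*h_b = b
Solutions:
 h(b) = C1 + Integral(b/cos(b), b)


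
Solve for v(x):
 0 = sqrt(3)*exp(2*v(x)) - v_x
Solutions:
 v(x) = log(-sqrt(-1/(C1 + sqrt(3)*x))) - log(2)/2
 v(x) = log(-1/(C1 + sqrt(3)*x))/2 - log(2)/2


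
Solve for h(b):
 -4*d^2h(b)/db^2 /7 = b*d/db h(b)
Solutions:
 h(b) = C1 + C2*erf(sqrt(14)*b/4)


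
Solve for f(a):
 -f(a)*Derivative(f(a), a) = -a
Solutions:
 f(a) = -sqrt(C1 + a^2)
 f(a) = sqrt(C1 + a^2)


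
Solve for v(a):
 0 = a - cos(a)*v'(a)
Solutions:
 v(a) = C1 + Integral(a/cos(a), a)


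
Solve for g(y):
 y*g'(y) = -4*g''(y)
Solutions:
 g(y) = C1 + C2*erf(sqrt(2)*y/4)


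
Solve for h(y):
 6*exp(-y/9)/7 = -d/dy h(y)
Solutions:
 h(y) = C1 + 54*exp(-y/9)/7
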